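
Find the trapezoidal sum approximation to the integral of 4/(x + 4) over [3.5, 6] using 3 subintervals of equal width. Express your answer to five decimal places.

1.15253

Δx = (6 − 3.5)/3 = 5/6.
f(3.5) = 8/15, f(13/3) = 0.48, f(31/6) = 24/55, f(6) = 0.4.
T_3 = (Δx/2)·[f(x_0) + 2f(x_1) + 2f(x_2) + f(x_3)].
Sum ≈ 1.15253.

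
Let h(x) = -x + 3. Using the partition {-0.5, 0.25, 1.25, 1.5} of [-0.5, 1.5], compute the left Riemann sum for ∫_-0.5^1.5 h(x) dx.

Subinterval widths: 0.75, 1, 0.25.
Left endpoints: -0.5, 0.25, 1.25.
h(-0.5) = 3.5, h(0.25) = 2.75, h(1.25) = 1.75.
Sum = Σ Δx_i · h(x_i).
Sum = 5.8125.

5.8125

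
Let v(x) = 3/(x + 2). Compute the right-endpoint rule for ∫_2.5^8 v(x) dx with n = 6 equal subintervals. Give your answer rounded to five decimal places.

2.23570

Δx = (8 − 2.5)/6 = 11/12.
Right endpoints: 41/12, 13/3, 5.25, 37/6, 85/12, 8.
v(41/12) = 36/65, v(13/3) = 9/19, v(5.25) = 12/29, v(37/6) = 18/49, v(85/12) = 36/109, v(8) = 0.3.
Sum = Δx · [v(41/12) + v(13/3) + v(5.25) + ...].
Sum ≈ 2.23570.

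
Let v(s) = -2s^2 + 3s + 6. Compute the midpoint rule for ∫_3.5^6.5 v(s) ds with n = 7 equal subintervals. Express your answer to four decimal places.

Δs = (6.5 − 3.5)/7 = 3/7.
Midpoints: 26/7, 29/7, 32/7, 5, 38/7, 41/7, 44/7.
v(26/7) = -512/49, v(29/7) = -779/49, v(32/7) = -1082/49, v(5) = -29, v(38/7) = -1796/49, v(41/7) = -2207/49, v(44/7) = -2654/49.
Sum = Δs · [v(26/7) + v(29/7) + v(32/7) + ...].
Sum ≈ -91.4082.

-91.4082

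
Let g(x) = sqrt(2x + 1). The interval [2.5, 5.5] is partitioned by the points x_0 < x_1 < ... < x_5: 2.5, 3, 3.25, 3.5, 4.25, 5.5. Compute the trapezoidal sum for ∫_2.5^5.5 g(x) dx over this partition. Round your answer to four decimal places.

Subinterval widths: 0.5, 0.25, 0.25, 0.75, 1.25.
g(2.5) ≈ 2.4495, g(3) ≈ 2.6458, g(3.25) ≈ 2.7386, g(3.5) ≈ 2.8284, g(4.25) ≈ 3.0822, g(5.5) ≈ 3.4641.
On each subinterval the trapezoid contributes (Δx_i/2)·[g(x_{i-1}) + g(x_i)].
Sum ≈ 8.9507.

8.9507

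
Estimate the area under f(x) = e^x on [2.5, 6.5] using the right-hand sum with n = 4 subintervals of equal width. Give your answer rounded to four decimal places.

1032.9661

Δx = (6.5 − 2.5)/4 = 1.
Right endpoints: 3.5, 4.5, 5.5, 6.5.
f(3.5) ≈ 33.1155, f(4.5) ≈ 90.0171, f(5.5) ≈ 244.6919, f(6.5) ≈ 665.1416.
Sum = Δx · [f(3.5) + f(4.5) + f(5.5) + f(6.5)].
Sum ≈ 1032.9661.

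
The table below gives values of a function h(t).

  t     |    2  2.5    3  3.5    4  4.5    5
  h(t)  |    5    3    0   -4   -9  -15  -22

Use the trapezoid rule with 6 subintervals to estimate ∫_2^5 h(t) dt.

-16.75

Δt = 0.5.
T_6 = (0.5/2)·[5 + 2·3 + 2·0 + 2·(-4) + 2·(-9) + 2·(-15) + (-22)] = -16.75.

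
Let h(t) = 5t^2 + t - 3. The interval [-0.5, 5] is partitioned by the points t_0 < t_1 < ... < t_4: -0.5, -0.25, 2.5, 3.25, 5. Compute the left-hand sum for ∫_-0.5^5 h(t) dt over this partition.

Subinterval widths: 0.25, 2.75, 0.75, 1.75.
Left endpoints: -0.5, -0.25, 2.5, 3.25.
h(-0.5) = -2.25, h(-0.25) = -2.9375, h(2.5) = 30.75, h(3.25) = 53.0625.
Sum = Σ Δt_i · h(t_i).
Sum = 107.28125.

107.28125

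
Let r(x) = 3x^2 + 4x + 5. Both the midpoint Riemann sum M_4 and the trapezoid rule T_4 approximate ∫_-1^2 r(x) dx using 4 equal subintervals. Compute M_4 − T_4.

-1.265625

M_4 = 29.578125.
T_4 = 30.84375.
M_4 − T_4 = -1.265625.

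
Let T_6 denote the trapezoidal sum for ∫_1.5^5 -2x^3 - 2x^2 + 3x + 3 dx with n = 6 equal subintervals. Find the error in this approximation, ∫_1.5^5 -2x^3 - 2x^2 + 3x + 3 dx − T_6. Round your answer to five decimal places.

Exact integral: ∫_1.5^5 f(x) dx ≈ -346.4270833.
T_6 ≈ -350.6947338.
Error ≈ -346.4270833 − (-350.6947338) ≈ 4.26765.

4.26765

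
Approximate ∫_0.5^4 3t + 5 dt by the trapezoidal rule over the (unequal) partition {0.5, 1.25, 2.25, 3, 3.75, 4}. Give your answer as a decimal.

41.125

Subinterval widths: 0.75, 1, 0.75, 0.75, 0.25.
f(0.5) = 6.5, f(1.25) = 8.75, f(2.25) = 11.75, f(3) = 14, f(3.75) = 16.25, f(4) = 17.
On each subinterval the trapezoid contributes (Δt_i/2)·[f(t_{i-1}) + f(t_i)].
Sum = 41.125.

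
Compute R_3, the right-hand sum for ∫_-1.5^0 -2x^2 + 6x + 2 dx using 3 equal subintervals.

-2.75

Δx = (0 − (-1.5))/3 = 0.5.
Right endpoints: -1, -0.5, 0.
f(-1) = -6, f(-0.5) = -1.5, f(0) = 2.
Sum = Δx · [f(-1) + f(-0.5) + f(0)].
Sum = -2.75.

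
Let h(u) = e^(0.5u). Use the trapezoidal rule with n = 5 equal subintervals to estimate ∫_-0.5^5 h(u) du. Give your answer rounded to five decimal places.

Δu = (5 − (-0.5))/5 = 1.1.
h(-0.5) ≈ 0.77880, h(0.6) ≈ 1.34986, h(1.7) ≈ 2.33965, h(2.8) ≈ 4.05520, h(3.9) ≈ 7.02869, h(5) ≈ 12.18249.
T_5 = (Δu/2)·[h(u_0) + 2h(u_1) + ... + 2h(u_{4}) + h(u_5)].
Sum ≈ 23.37944.

23.37944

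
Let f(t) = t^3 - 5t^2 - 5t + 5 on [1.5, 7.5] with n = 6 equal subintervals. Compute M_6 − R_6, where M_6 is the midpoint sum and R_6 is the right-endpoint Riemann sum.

-72

M_6 = -17.
R_6 = 55.
M_6 − R_6 = -72.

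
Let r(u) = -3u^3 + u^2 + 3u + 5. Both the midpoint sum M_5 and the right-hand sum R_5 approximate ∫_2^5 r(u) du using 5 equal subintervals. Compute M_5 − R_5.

104.535

M_5 = -368.505.
R_5 = -473.04.
M_5 − R_5 = 104.535.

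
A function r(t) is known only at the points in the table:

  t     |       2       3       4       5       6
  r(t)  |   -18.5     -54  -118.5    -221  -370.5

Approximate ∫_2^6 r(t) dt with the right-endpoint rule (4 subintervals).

Δt = 1.
Sum = 1·[(-54) + (-118.5) + (-221) + (-370.5)] = -764.

-764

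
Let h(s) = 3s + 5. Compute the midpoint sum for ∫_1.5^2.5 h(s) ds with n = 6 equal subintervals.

Δs = (2.5 − 1.5)/6 = 1/6.
Midpoints: 19/12, 1.75, 23/12, 25/12, 2.25, 29/12.
h(19/12) = 9.75, h(1.75) = 10.25, h(23/12) = 10.75, h(25/12) = 11.25, h(2.25) = 11.75, h(29/12) = 12.25.
Sum = Δs · [h(19/12) + h(1.75) + h(23/12) + ...].
Sum = 11.

11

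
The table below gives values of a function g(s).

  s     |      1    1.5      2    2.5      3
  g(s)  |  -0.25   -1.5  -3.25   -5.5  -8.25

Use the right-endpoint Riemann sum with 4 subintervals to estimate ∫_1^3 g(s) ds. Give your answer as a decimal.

-9.25

Δs = 0.5.
Sum = 0.5·[(-1.5) + (-3.25) + (-5.5) + (-8.25)] = -9.25.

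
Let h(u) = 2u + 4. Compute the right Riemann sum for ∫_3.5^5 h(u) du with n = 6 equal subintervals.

Δu = (5 − 3.5)/6 = 0.25.
Right endpoints: 3.75, 4, 4.25, 4.5, 4.75, 5.
h(3.75) = 11.5, h(4) = 12, h(4.25) = 12.5, h(4.5) = 13, h(4.75) = 13.5, h(5) = 14.
Sum = Δu · [h(3.75) + h(4) + h(4.25) + ...].
Sum = 19.125.

19.125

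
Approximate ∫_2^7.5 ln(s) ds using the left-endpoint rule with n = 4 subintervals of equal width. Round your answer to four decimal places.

7.2601

Δs = (7.5 − 2)/4 = 1.375.
Left endpoints: 2, 3.375, 4.75, 6.125.
f(2) ≈ 0.6931, f(3.375) ≈ 1.2164, f(4.75) ≈ 1.5581, f(6.125) ≈ 1.8124.
Sum = Δs · [f(2) + f(3.375) + f(4.75) + f(6.125)].
Sum ≈ 7.2601.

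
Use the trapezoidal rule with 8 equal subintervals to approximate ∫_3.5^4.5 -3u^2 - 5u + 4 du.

-64.2578125

Δu = (4.5 − 3.5)/8 = 0.125.
f(3.5) = -50.25, f(3.625) = -53.546875, f(3.75) = -56.9375, f(3.875) = -60.421875, f(4) = -64, f(4.125) = -67.671875, f(4.25) = -71.4375, f(4.375) = -75.296875, f(4.5) = -79.25.
T_8 = (Δu/2)·[f(u_0) + 2f(u_1) + ... + 2f(u_{7}) + f(u_8)].
Sum = -64.2578125.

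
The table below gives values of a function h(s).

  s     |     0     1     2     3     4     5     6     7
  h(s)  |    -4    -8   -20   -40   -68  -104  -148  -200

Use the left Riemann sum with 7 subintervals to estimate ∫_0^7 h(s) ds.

-392

Δs = 1.
Sum = 1·[(-4) + (-8) + (-20) + (-40) + (-68) + (-104) + (-148)] = -392.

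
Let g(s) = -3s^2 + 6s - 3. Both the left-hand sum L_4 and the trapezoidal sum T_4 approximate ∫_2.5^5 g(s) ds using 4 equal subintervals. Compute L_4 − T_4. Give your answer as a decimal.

12.890625

L_4 = -48.22265625.
T_4 = -61.11328125.
L_4 − T_4 = 12.890625.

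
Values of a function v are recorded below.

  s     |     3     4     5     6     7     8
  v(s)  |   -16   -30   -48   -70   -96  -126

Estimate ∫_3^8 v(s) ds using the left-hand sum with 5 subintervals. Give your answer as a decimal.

Δs = 1.
Sum = 1·[(-16) + (-30) + (-48) + (-70) + (-96)] = -260.

-260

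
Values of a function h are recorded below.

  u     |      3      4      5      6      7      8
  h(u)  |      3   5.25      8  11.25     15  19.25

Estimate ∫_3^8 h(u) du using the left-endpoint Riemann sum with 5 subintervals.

Δu = 1.
Sum = 1·[3 + 5.25 + 8 + 11.25 + 15] = 42.5.

42.5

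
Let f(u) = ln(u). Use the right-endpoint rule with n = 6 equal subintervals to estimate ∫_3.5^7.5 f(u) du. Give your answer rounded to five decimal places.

Δu = (7.5 − 3.5)/6 = 2/3.
Right endpoints: 25/6, 29/6, 5.5, 37/6, 41/6, 7.5.
f(25/6) ≈ 1.42712, f(29/6) ≈ 1.57554, f(5.5) ≈ 1.70475, f(37/6) ≈ 1.81916, f(41/6) ≈ 1.92181, f(7.5) ≈ 2.01490.
Sum = Δu · [f(25/6) + f(29/6) + f(5.5) + ...].
Sum ≈ 6.97552.

6.97552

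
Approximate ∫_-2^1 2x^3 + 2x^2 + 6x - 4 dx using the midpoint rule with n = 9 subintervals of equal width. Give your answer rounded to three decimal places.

-22.472

Δx = (1 − (-2))/9 = 1/3.
Midpoints: -11/6, -1.5, -7/6, -5/6, -0.5, -1/6, 1/6, 0.5, 5/6.
f(-11/6) = -2225/108, f(-1.5) = -15.25, f(-7/6) = -1237/108, f(-5/6) = -947/108, f(-0.5) = -6.75, f(-1/6) = -535/108, f(1/6) = -317/108, f(0.5) = -0.25, f(5/6) = 383/108.
Sum = Δx · [f(-11/6) + f(-1.5) + f(-7/6) + ...].
Sum ≈ -22.472.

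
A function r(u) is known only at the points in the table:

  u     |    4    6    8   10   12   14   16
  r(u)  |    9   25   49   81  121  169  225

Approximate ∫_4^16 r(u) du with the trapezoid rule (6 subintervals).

Δu = 2.
T_6 = (2/2)·[9 + 2·25 + 2·49 + 2·81 + 2·121 + 2·169 + 225] = 1124.

1124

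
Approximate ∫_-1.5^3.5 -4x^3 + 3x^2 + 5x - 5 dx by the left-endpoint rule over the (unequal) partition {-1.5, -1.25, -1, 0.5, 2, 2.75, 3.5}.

-55.6875

Subinterval widths: 0.25, 0.25, 1.5, 1.5, 0.75, 0.75.
Left endpoints: -1.5, -1.25, -1, 0.5, 2, 2.75.
f(-1.5) = 7.75, f(-1.25) = 1.25, f(-1) = -3, f(0.5) = -2.25, f(2) = -15, f(2.75) = -51.75.
Sum = Σ Δx_i · f(x_i).
Sum = -55.6875.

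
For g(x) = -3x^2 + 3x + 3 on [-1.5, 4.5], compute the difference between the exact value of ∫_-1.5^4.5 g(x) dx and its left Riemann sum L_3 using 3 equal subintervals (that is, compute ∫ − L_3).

Exact integral: ∫_-1.5^4.5 g(x) dx = -49.5.
L_3 = -25.5.
Error = -49.5 − (-25.5) = -24.

-24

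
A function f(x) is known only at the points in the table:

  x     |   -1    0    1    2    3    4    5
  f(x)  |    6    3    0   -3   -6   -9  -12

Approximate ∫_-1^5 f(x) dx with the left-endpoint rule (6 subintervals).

Δx = 1.
Sum = 1·[6 + 3 + 0 + (-3) + (-6) + (-9)] = -9.

-9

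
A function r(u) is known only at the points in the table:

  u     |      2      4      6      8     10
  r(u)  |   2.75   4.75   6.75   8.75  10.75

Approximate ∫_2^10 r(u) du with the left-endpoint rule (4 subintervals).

Δu = 2.
Sum = 2·[2.75 + 4.75 + 6.75 + 8.75] = 46.

46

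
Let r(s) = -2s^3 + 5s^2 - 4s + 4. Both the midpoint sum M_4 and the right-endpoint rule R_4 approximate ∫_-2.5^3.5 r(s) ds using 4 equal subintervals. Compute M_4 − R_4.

76.5

M_4 = 51.75.
R_4 = -24.75.
M_4 − R_4 = 76.5.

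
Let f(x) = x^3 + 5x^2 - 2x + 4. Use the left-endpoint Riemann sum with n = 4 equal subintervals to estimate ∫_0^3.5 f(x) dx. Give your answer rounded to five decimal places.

Δx = (3.5 − 0)/4 = 0.875.
Left endpoints: 0, 0.875, 1.75, 2.625.
f(0) = 4, f(0.875) = 3455/512, f(1.75) = 21.171875, f(2.625) = 26261/512.
Sum = Δx · [f(0) + f(0.875) + f(1.75) + f(2.625)].
Sum ≈ 72.80957.

72.80957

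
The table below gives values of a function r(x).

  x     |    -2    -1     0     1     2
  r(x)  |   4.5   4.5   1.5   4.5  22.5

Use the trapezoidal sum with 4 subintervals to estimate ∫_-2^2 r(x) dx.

24

Δx = 1.
T_4 = (1/2)·[4.5 + 2·4.5 + 2·1.5 + 2·4.5 + 22.5] = 24.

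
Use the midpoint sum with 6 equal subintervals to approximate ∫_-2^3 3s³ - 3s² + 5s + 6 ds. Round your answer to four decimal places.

55.8160

Δs = (3 − (-2))/6 = 5/6.
Midpoints: -19/12, -0.75, 1/12, 11/12, 1.75, 31/12.
f(-19/12) = -12295/576, f(-0.75) = -0.703125, f(1/12) = 3685/576, f(11/12) = 5975/576, f(1.75) = 21.640625, f(31/12) = 29155/576.
Sum = Δs · [f(-19/12) + f(-0.75) + f(1/12) + ...].
Sum ≈ 55.8160.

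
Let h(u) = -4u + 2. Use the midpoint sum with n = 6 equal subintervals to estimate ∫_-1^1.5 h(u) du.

2.5

Δu = (1.5 − (-1))/6 = 5/12.
Midpoints: -19/24, -0.375, 1/24, 11/24, 0.875, 31/24.
h(-19/24) = 31/6, h(-0.375) = 3.5, h(1/24) = 11/6, h(11/24) = 1/6, h(0.875) = -1.5, h(31/24) = -19/6.
Sum = Δu · [h(-19/24) + h(-0.375) + h(1/24) + ...].
Sum = 2.5.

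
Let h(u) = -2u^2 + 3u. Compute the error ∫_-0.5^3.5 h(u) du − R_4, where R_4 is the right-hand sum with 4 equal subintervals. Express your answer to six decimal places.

7.333333

Exact integral: ∫_-0.5^3.5 h(u) du ≈ -10.66666667.
R_4 = -18.
Error ≈ -10.66666667 − (-18) ≈ 7.333333.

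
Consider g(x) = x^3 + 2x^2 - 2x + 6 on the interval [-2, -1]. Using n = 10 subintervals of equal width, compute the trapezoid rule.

Δx = (-1 − (-2))/10 = 0.1.
g(-2) = 10, g(-1.9) = 10.161, g(-1.8) = 10.248, g(-1.7) = 10.267, g(-1.6) = 10.224, g(-1.5) = 10.125, g(-1.4) = 9.976, g(-1.3) = 9.783, g(-1.2) = 9.552, g(-1.1) = 9.289, g(-1) = 9.
T_10 = (Δx/2)·[g(x_0) + 2g(x_1) + ... + 2g(x_{9}) + g(x_10)].
Sum = 9.9125.

9.9125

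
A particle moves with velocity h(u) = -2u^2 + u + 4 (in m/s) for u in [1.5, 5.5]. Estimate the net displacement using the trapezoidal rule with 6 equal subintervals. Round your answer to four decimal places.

-79.2593

Δu = (5.5 − 1.5)/6 = 2/3.
h(1.5) = 1, h(13/6) = -29/9, h(17/6) = -83/9, h(3.5) = -17, h(25/6) = -239/9, h(29/6) = -341/9, h(5.5) = -51.
T_6 = (Δu/2)·[h(u_0) + 2h(u_1) + ... + 2h(u_{5}) + h(u_6)].
Sum ≈ -79.2593.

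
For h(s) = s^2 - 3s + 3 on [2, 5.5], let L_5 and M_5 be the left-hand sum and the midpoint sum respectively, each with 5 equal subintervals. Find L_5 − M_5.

L_5 = 18.69.
M_5 = 23.77375.
L_5 − M_5 = -5.08375.

-5.08375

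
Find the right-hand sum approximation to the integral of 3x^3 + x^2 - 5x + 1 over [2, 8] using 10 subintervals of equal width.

Δx = (8 − 2)/10 = 0.6.
Right endpoints: 2.6, 3.2, 3.8, 4.4, 5, 5.6, 6.2, 6.8, 7.4, 8.
f(2.6) = 47.488, f(3.2) = 93.544, f(3.8) = 161.056, f(4.4) = 253.912, f(5) = 376, f(5.6) = 531.208, f(6.2) = 723.424, f(6.8) = 956.536, f(7.4) = 1234.432, f(8) = 1561.
Sum = Δx · [f(2.6) + f(3.2) + f(3.8) + ...].
Sum = 3563.16.

3563.16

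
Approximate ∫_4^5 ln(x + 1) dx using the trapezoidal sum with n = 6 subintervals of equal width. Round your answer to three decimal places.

1.703

Δx = (5 − 4)/6 = 1/6.
f(4) ≈ 1.609, f(25/6) ≈ 1.642, f(13/3) ≈ 1.674, f(4.5) ≈ 1.705, f(14/3) ≈ 1.735, f(29/6) ≈ 1.764, f(5) ≈ 1.792.
T_6 = (Δx/2)·[f(x_0) + 2f(x_1) + ... + 2f(x_{5}) + f(x_6)].
Sum ≈ 1.703.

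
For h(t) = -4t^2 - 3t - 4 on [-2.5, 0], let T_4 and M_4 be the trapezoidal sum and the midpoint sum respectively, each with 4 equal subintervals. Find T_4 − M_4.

-0.9765625

T_4 = -22.109375.
M_4 = -21.1328125.
T_4 − M_4 = -0.9765625.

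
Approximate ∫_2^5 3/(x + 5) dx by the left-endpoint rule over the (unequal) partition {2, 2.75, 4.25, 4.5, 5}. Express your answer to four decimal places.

1.1410

Subinterval widths: 0.75, 1.5, 0.25, 0.5.
Left endpoints: 2, 2.75, 4.25, 4.5.
f(2) = 3/7, f(2.75) = 12/31, f(4.25) = 12/37, f(4.5) = 6/19.
Sum = Σ Δx_i · f(x_i).
Sum ≈ 1.1410.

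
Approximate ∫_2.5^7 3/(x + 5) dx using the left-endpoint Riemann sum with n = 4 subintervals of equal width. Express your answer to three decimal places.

1.498

Δx = (7 − 2.5)/4 = 1.125.
Left endpoints: 2.5, 3.625, 4.75, 5.875.
f(2.5) = 0.4, f(3.625) = 8/23, f(4.75) = 4/13, f(5.875) = 8/29.
Sum = Δx · [f(2.5) + f(3.625) + f(4.75) + f(5.875)].
Sum ≈ 1.498.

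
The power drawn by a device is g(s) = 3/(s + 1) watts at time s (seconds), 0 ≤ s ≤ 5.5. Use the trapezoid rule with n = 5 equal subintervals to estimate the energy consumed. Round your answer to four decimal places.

Δs = (5.5 − 0)/5 = 1.1.
g(0) = 3, g(1.1) = 10/7, g(2.2) = 0.9375, g(3.3) = 30/43, g(4.4) = 5/9, g(5.5) = 6/13.
T_5 = (Δs/2)·[g(s_0) + 2g(s_1) + ... + 2g(s_{4}) + g(s_5)].
Sum ≈ 5.8851.

5.8851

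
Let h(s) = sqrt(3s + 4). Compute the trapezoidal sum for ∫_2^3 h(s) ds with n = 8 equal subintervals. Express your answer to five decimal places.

Δs = (3 − 2)/8 = 0.125.
h(2) ≈ 3.16228, h(2.125) ≈ 3.22102, h(2.25) ≈ 3.27872, h(2.375) ≈ 3.33542, h(2.5) ≈ 3.39116, h(2.625) ≈ 3.44601, h(2.75) ≈ 3.50000, h(2.875) ≈ 3.55317, h(3) ≈ 3.60555.
T_8 = (Δs/2)·[h(s_0) + 2h(s_1) + ... + 2h(s_{7}) + h(s_8)].
Sum ≈ 3.38868.

3.38868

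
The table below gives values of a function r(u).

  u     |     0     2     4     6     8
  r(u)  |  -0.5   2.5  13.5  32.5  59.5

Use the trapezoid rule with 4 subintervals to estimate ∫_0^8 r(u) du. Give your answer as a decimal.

Δu = 2.
T_4 = (2/2)·[(-0.5) + 2·2.5 + 2·13.5 + 2·32.5 + 59.5] = 156.

156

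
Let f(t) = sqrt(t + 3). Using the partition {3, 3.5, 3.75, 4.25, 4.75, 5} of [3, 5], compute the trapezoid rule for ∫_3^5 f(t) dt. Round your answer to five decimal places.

5.28652

Subinterval widths: 0.5, 0.25, 0.5, 0.5, 0.25.
f(3) ≈ 2.44949, f(3.5) ≈ 2.54951, f(3.75) ≈ 2.59808, f(4.25) ≈ 2.69258, f(4.75) ≈ 2.78388, f(5) ≈ 2.82843.
On each subinterval the trapezoid contributes (Δt_i/2)·[f(t_{i-1}) + f(t_i)].
Sum ≈ 5.28652.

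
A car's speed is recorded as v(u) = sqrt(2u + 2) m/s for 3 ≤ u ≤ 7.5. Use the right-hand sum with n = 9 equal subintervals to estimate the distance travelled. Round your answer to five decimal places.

Δu = (7.5 − 3)/9 = 0.5.
Right endpoints: 3.5, 4, 4.5, 5, 5.5, 6, 6.5, 7, 7.5.
v(3.5) ≈ 3.00000, v(4) ≈ 3.16228, v(4.5) ≈ 3.31662, v(5) ≈ 3.46410, v(5.5) ≈ 3.60555, v(6) ≈ 3.74166, v(6.5) ≈ 3.87298, v(7) ≈ 4.00000, v(7.5) ≈ 4.12311.
Sum = Δu · [v(3.5) + v(4) + v(4.5) + ...].
Sum ≈ 16.14315.

16.14315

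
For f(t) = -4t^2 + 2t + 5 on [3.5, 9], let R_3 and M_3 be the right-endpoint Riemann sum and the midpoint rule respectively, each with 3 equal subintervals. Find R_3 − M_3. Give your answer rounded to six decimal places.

-260.486111

R_3 ≈ -1072.90740741.
M_3 ≈ -812.42129630.
R_3 − M_3 ≈ -260.486111.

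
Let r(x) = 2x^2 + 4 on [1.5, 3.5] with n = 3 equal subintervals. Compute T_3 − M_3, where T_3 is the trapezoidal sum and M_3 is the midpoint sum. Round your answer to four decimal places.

T_3 ≈ 34.629630.
M_3 ≈ 34.185185.
T_3 − M_3 ≈ 0.4444.

0.4444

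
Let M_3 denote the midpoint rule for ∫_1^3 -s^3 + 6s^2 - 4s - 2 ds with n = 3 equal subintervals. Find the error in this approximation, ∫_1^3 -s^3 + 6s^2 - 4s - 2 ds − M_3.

Exact integral: ∫_1^3 f(s) ds = 12.
M_3 = 12.
Error = 12 − 12 = 0.

0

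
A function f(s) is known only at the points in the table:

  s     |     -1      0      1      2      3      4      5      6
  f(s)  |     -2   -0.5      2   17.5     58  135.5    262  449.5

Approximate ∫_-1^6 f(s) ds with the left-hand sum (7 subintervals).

472.5

Δs = 1.
Sum = 1·[(-2) + (-0.5) + 2 + 17.5 + 58 + 135.5 + 262] = 472.5.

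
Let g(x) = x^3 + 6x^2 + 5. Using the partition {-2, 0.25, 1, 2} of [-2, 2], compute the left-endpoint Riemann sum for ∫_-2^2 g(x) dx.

63.29296875

Subinterval widths: 2.25, 0.75, 1.
Left endpoints: -2, 0.25, 1.
g(-2) = 21, g(0.25) = 5.390625, g(1) = 12.
Sum = Σ Δx_i · g(x_i).
Sum = 63.29296875.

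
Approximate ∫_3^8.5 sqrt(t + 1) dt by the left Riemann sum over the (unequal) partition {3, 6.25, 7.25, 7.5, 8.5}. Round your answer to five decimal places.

Subinterval widths: 3.25, 1, 0.25, 1.
Left endpoints: 3, 6.25, 7.25, 7.5.
f(3) ≈ 2.00000, f(6.25) ≈ 2.69258, f(7.25) ≈ 2.87228, f(7.5) ≈ 2.91548.
Sum = Σ Δt_i · f(t_i).
Sum ≈ 12.82613.

12.82613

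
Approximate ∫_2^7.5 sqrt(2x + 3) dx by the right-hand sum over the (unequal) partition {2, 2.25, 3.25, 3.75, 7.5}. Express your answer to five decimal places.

Subinterval widths: 0.25, 1, 0.5, 3.75.
Right endpoints: 2.25, 3.25, 3.75, 7.5.
f(2.25) ≈ 2.73861, f(3.25) ≈ 3.08221, f(3.75) ≈ 3.24037, f(7.5) ≈ 4.24264.
Sum = Σ Δx_i · f(x_i).
Sum ≈ 21.29695.

21.29695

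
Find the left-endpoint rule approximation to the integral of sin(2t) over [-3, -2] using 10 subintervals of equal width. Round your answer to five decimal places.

Δt = (-2 − (-3))/10 = 0.1.
Left endpoints: -3, -2.9, -2.8, -2.7, -2.6, -2.5, -2.4, -2.3, -2.2, -2.1.
f(-3) ≈ 0.27942, f(-2.9) ≈ 0.46460, f(-2.8) ≈ 0.63127, f(-2.7) ≈ 0.77276, f(-2.6) ≈ 0.88345, f(-2.5) ≈ 0.95892, f(-2.4) ≈ 0.99616, f(-2.3) ≈ 0.99369, f(-2.2) ≈ 0.95160, f(-2.1) ≈ 0.87158.
Sum = Δt · [f(-3) + f(-2.9) + f(-2.8) + ...].
Sum ≈ 0.78035.

0.78035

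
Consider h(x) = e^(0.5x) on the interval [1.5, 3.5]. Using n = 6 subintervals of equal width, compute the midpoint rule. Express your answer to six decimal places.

7.266792

Δx = (3.5 − 1.5)/6 = 1/3.
Midpoints: 5/3, 2, 7/3, 8/3, 3, 10/3.
h(5/3) ≈ 2.300976, h(2) ≈ 2.718282, h(7/3) ≈ 3.211271, h(8/3) ≈ 3.793668, h(3) ≈ 4.481689, h(10/3) ≈ 5.294490.
Sum = Δx · [h(5/3) + h(2) + h(7/3) + ...].
Sum ≈ 7.266792.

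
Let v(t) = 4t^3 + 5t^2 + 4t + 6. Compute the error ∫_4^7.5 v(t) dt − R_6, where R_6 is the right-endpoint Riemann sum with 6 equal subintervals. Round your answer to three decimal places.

Exact integral: ∫_4^7.5 v(t) dt ≈ 3606.02083.
R_6 ≈ 4101.01157.
Error ≈ 3606.02083 − 4101.01157 ≈ -494.991.

-494.991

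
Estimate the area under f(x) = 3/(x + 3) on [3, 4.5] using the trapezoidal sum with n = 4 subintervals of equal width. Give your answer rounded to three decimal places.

Δx = (4.5 − 3)/4 = 0.375.
f(3) = 0.5, f(3.375) = 8/17, f(3.75) = 4/9, f(4.125) = 8/19, f(4.5) = 0.4.
T_4 = (Δx/2)·[f(x_0) + 2f(x_1) + 2f(x_2) + 2f(x_3) + f(x_4)].
Sum ≈ 0.670.

0.670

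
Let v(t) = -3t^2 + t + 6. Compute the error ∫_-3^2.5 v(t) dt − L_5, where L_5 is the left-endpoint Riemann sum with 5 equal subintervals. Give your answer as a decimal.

Exact integral: ∫_-3^2.5 v(t) dt = -11.
L_5 = -21.89.
Error = -11 − (-21.89) = 10.89.

10.89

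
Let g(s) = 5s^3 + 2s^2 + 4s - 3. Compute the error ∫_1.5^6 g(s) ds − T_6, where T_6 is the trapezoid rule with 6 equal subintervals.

-24.57421875

Exact integral: ∫_1.5^6 g(s) ds = 1809.421875.
T_6 = 1833.99609375.
Error = 1809.421875 − 1833.99609375 = -24.57421875.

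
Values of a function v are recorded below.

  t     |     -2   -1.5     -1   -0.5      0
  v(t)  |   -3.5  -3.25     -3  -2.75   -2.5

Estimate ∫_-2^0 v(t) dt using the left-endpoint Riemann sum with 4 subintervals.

Δt = 0.5.
Sum = 0.5·[(-3.5) + (-3.25) + (-3) + (-2.75)] = -6.25.

-6.25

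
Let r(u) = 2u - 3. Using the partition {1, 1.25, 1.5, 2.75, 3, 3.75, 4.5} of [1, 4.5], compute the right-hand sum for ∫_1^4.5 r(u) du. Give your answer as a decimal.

11.625

Subinterval widths: 0.25, 0.25, 1.25, 0.25, 0.75, 0.75.
Right endpoints: 1.25, 1.5, 2.75, 3, 3.75, 4.5.
r(1.25) = -0.5, r(1.5) = 0, r(2.75) = 2.5, r(3) = 3, r(3.75) = 4.5, r(4.5) = 6.
Sum = Σ Δu_i · r(u_i).
Sum = 11.625.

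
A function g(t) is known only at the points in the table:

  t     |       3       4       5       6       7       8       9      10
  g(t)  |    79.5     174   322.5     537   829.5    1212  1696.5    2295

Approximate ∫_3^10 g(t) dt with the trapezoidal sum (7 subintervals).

Δt = 1.
T_7 = (1/2)·[79.5 + 2·174 + 2·322.5 + 2·537 + 2·829.5 + 2·1212 + 2·1696.5 + 2295] = 5958.75.

5958.75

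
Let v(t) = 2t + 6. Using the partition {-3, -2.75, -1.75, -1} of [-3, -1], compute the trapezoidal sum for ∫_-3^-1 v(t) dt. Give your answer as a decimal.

Subinterval widths: 0.25, 1, 0.75.
v(-3) = 0, v(-2.75) = 0.5, v(-1.75) = 2.5, v(-1) = 4.
On each subinterval the trapezoid contributes (Δt_i/2)·[v(t_{i-1}) + v(t_i)].
Sum = 4.

4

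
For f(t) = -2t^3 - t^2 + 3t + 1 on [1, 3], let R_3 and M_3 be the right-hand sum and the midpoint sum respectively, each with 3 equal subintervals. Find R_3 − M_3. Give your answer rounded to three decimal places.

-20.889

R_3 ≈ -54.59259.
M_3 ≈ -33.70370.
R_3 − M_3 ≈ -20.889.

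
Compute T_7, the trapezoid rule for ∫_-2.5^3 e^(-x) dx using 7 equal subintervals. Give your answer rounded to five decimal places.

Δx = (3 − (-2.5))/7 = 11/14.
f(-2.5) ≈ 12.18249, f(-12/7) ≈ 5.55271, f(-13/14) ≈ 2.53089, f(-1/7) ≈ 1.15356, f(9/14) ≈ 0.52579, f(10/7) ≈ 0.23965, f(31/14) ≈ 0.10923, f(3) ≈ 0.04979.
T_7 = (Δx/2)·[f(x_0) + 2f(x_1) + ... + 2f(x_{6}) + f(x_7)].
Sum ≈ 12.75055.

12.75055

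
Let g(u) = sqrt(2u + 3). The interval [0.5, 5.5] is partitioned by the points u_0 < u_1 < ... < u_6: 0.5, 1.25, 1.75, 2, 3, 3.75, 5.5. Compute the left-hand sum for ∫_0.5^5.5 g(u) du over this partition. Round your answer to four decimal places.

Subinterval widths: 0.75, 0.5, 0.25, 1, 0.75, 1.75.
Left endpoints: 0.5, 1.25, 1.75, 2, 3, 3.75.
g(0.5) ≈ 2.0000, g(1.25) ≈ 2.3452, g(1.75) ≈ 2.5495, g(2) ≈ 2.6458, g(3) ≈ 3.0000, g(3.75) ≈ 3.2404.
Sum = Σ Δu_i · g(u_i).
Sum ≈ 13.8764.

13.8764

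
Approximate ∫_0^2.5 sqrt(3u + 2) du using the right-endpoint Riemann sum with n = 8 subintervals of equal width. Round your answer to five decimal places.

6.13432

Δu = (2.5 − 0)/8 = 0.3125.
Right endpoints: 0.3125, 0.625, 0.9375, 1.25, 1.5625, 1.875, 2.1875, 2.5.
f(0.3125) ≈ 1.71391, f(0.625) ≈ 1.96850, f(0.9375) ≈ 2.19374, f(1.25) ≈ 2.39792, f(1.5625) ≈ 2.58602, f(1.875) ≈ 2.76134, f(2.1875) ≈ 2.92617, f(2.5) ≈ 3.08221.
Sum = Δu · [f(0.3125) + f(0.625) + f(0.9375) + ...].
Sum ≈ 6.13432.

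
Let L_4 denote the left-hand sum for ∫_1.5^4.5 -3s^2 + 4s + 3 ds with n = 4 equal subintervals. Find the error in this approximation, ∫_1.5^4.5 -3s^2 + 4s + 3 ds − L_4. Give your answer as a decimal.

-14.90625

Exact integral: ∫_1.5^4.5 f(s) ds = -42.75.
L_4 = -27.84375.
Error = -42.75 − (-27.84375) = -14.90625.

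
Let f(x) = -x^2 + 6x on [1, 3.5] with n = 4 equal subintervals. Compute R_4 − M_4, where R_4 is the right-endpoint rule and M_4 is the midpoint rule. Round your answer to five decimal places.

0.92773

R_4 = 20.80078125.
M_4 ≈ 19.8730469.
R_4 − M_4 ≈ 0.92773.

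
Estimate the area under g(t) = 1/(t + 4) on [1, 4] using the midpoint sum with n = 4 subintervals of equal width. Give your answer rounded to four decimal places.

0.4694

Δt = (4 − 1)/4 = 0.75.
Midpoints: 1.375, 2.125, 2.875, 3.625.
g(1.375) = 8/43, g(2.125) = 8/49, g(2.875) = 8/55, g(3.625) = 8/61.
Sum = Δt · [g(1.375) + g(2.125) + g(2.875) + g(3.625)].
Sum ≈ 0.4694.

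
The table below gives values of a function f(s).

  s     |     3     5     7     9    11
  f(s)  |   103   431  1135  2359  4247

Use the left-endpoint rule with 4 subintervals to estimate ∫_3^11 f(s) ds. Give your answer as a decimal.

8056

Δs = 2.
Sum = 2·[103 + 431 + 1135 + 2359] = 8056.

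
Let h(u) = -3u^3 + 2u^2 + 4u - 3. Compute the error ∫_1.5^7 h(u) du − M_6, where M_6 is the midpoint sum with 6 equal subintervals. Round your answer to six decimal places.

-13.960865

Exact integral: ∫_1.5^7 h(u) du ≈ -1493.53645833.
M_6 ≈ -1479.57559317.
Error ≈ -1493.53645833 − (-1479.57559317) ≈ -13.960865.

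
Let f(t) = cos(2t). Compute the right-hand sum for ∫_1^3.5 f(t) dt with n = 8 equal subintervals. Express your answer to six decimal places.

0.060798

Δt = (3.5 − 1)/8 = 0.3125.
Right endpoints: 1.3125, 1.625, 1.9375, 2.25, 2.5625, 2.875, 3.1875, 3.5.
f(1.3125) ≈ -0.869507, f(1.625) ≈ -0.994130, f(1.9375) ≈ -0.742898, f(2.25) ≈ -0.210796, f(2.5625) ≈ 0.401003, f(2.875) ≈ 0.861192, f(3.1875) ≈ 0.995788, f(3.5) ≈ 0.753902.
Sum = Δt · [f(1.3125) + f(1.625) + f(1.9375) + ...].
Sum ≈ 0.060798.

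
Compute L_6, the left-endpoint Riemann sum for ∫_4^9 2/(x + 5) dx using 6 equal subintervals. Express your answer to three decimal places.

Δx = (9 − 4)/6 = 5/6.
Left endpoints: 4, 29/6, 17/3, 6.5, 22/3, 49/6.
f(4) = 2/9, f(29/6) = 12/59, f(17/3) = 0.1875, f(6.5) = 4/23, f(22/3) = 6/37, f(49/6) = 12/79.
Sum = Δx · [f(4) + f(29/6) + f(17/3) + ...].
Sum ≈ 0.918.

0.918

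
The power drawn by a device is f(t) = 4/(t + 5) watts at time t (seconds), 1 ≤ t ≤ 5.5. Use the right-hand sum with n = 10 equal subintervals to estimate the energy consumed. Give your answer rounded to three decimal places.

Δt = (5.5 − 1)/10 = 0.45.
Right endpoints: 1.45, 1.9, 2.35, 2.8, 3.25, 3.7, 4.15, 4.6, 5.05, 5.5.
f(1.45) = 80/129, f(1.9) = 40/69, f(2.35) = 80/147, f(2.8) = 20/39, f(3.25) = 16/33, f(3.7) = 40/87, f(4.15) = 80/183, f(4.6) = 5/12, f(5.05) = 80/201, f(5.5) = 8/21.
Sum = Δt · [f(1.45) + f(1.9) + f(2.35) + ...].
Sum ≈ 2.175.

2.175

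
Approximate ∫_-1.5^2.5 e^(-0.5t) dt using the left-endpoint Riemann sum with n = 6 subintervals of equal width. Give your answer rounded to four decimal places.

Δt = (2.5 − (-1.5))/6 = 2/3.
Left endpoints: -1.5, -5/6, -1/6, 0.5, 7/6, 11/6.
f(-1.5) ≈ 2.1170, f(-5/6) ≈ 1.5169, f(-1/6) ≈ 1.0869, f(0.5) ≈ 0.7788, f(7/6) ≈ 0.5580, f(11/6) ≈ 0.3998.
Sum = Δt · [f(-1.5) + f(-5/6) + f(-1/6) + ...].
Sum ≈ 4.3050.

4.3050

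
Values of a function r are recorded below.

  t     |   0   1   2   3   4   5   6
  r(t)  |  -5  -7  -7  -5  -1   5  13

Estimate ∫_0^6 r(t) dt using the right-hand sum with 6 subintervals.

-2

Δt = 1.
Sum = 1·[(-7) + (-7) + (-5) + (-1) + 5 + 13] = -2.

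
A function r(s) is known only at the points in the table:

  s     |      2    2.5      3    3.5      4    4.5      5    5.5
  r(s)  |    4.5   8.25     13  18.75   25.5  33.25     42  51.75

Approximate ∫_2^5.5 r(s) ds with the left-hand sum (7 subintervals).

72.625

Δs = 0.5.
Sum = 0.5·[4.5 + 8.25 + 13 + 18.75 + 25.5 + 33.25 + 42] = 72.625.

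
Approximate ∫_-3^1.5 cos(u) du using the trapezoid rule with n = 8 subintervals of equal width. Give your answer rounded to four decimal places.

Δu = (1.5 − (-3))/8 = 0.5625.
f(-3) ≈ -0.9900, f(-2.4375) ≈ -0.7622, f(-1.875) ≈ -0.2995, f(-1.3125) ≈ 0.2554, f(-0.75) ≈ 0.7317, f(-0.1875) ≈ 0.9825, f(0.375) ≈ 0.9305, f(0.9375) ≈ 0.5918, f(1.5) ≈ 0.0707.
T_8 = (Δu/2)·[f(u_0) + 2f(u_1) + ... + 2f(u_{7}) + f(u_8)].
Sum ≈ 1.1084.

1.1084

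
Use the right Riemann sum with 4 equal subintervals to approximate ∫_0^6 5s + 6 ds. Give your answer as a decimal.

Δs = (6 − 0)/4 = 1.5.
Right endpoints: 1.5, 3, 4.5, 6.
f(1.5) = 13.5, f(3) = 21, f(4.5) = 28.5, f(6) = 36.
Sum = Δs · [f(1.5) + f(3) + f(4.5) + f(6)].
Sum = 148.5.

148.5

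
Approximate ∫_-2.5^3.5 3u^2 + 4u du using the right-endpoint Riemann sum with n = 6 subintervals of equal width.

94.5

Δu = (3.5 − (-2.5))/6 = 1.
Right endpoints: -1.5, -0.5, 0.5, 1.5, 2.5, 3.5.
f(-1.5) = 0.75, f(-0.5) = -1.25, f(0.5) = 2.75, f(1.5) = 12.75, f(2.5) = 28.75, f(3.5) = 50.75.
Sum = Δu · [f(-1.5) + f(-0.5) + f(0.5) + ...].
Sum = 94.5.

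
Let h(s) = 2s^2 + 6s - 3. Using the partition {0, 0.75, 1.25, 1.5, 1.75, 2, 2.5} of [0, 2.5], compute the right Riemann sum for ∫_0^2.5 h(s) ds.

Subinterval widths: 0.75, 0.5, 0.25, 0.25, 0.25, 0.5.
Right endpoints: 0.75, 1.25, 1.5, 1.75, 2, 2.5.
h(0.75) = 2.625, h(1.25) = 7.625, h(1.5) = 10.5, h(1.75) = 13.625, h(2) = 17, h(2.5) = 24.5.
Sum = Σ Δs_i · h(s_i).
Sum = 28.3125.

28.3125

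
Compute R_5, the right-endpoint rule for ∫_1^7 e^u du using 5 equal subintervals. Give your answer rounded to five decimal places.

Δu = (7 − 1)/5 = 1.2.
Right endpoints: 2.2, 3.4, 4.6, 5.8, 7.
f(2.2) ≈ 9.02501, f(3.4) ≈ 29.96410, f(4.6) ≈ 99.48432, f(5.8) ≈ 330.29956, f(7) ≈ 1096.63316.
Sum = Δu · [f(2.2) + f(3.4) + f(4.6) + f(5.8) + f(7)].
Sum ≈ 1878.48738.

1878.48738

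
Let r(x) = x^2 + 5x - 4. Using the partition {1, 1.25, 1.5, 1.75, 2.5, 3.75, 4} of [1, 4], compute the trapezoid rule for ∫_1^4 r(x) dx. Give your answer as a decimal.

46.90625

Subinterval widths: 0.25, 0.25, 0.25, 0.75, 1.25, 0.25.
r(1) = 2, r(1.25) = 3.8125, r(1.5) = 5.75, r(1.75) = 7.8125, r(2.5) = 14.75, r(3.75) = 28.8125, r(4) = 32.
On each subinterval the trapezoid contributes (Δx_i/2)·[r(x_{i-1}) + r(x_i)].
Sum = 46.90625.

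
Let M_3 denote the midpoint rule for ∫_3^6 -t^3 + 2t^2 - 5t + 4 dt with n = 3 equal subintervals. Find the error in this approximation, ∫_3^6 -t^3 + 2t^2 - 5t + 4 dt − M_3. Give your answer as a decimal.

Exact integral: ∫_3^6 f(t) dt = -233.25.
M_3 = -230.375.
Error = -233.25 − (-230.375) = -2.875.

-2.875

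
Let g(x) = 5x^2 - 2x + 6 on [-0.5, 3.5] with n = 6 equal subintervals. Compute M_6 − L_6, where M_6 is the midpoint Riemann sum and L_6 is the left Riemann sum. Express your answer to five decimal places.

15.11111

M_6 ≈ 82.9259259.
L_6 ≈ 67.8148148.
M_6 − L_6 ≈ 15.11111.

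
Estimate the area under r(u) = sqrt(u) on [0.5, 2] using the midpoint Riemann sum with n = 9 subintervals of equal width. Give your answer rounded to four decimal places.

Δu = (2 − 0.5)/9 = 1/6.
Midpoints: 7/12, 0.75, 11/12, 13/12, 1.25, 17/12, 19/12, 1.75, 23/12.
r(7/12) ≈ 0.7638, r(0.75) ≈ 0.8660, r(11/12) ≈ 0.9574, r(13/12) ≈ 1.0408, r(1.25) ≈ 1.1180, r(17/12) ≈ 1.1902, r(19/12) ≈ 1.2583, r(1.75) ≈ 1.3229, r(23/12) ≈ 1.3844.
Sum = Δu · [r(7/12) + r(0.75) + r(11/12) + ...].
Sum ≈ 1.6503.

1.6503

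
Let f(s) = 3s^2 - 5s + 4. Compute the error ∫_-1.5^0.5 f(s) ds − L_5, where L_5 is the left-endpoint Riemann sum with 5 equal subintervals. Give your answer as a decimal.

Exact integral: ∫_-1.5^0.5 f(s) ds = 16.5.
L_5 = 19.86.
Error = 16.5 − 19.86 = -3.36.

-3.36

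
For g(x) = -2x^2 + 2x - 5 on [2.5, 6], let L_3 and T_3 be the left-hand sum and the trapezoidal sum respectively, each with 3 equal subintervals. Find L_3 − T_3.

L_3 ≈ -92.29630.
T_3 ≈ -122.92130.
L_3 − T_3 = 30.625.

30.625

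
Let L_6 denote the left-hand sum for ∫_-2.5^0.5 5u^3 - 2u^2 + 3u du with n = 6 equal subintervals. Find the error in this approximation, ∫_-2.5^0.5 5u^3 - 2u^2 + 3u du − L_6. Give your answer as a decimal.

27.0625

Exact integral: ∫_-2.5^0.5 f(u) du = -68.25.
L_6 = -95.3125.
Error = -68.25 − (-95.3125) = 27.0625.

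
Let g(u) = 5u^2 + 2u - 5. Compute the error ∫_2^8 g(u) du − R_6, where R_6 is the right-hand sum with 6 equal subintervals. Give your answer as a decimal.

Exact integral: ∫_2^8 g(u) du = 870.
R_6 = 1031.
Error = 870 − 1031 = -161.

-161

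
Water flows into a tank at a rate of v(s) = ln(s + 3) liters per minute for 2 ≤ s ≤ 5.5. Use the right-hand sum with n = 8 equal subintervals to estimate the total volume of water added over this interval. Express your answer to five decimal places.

Δs = (5.5 − 2)/8 = 0.4375.
Right endpoints: 2.4375, 2.875, 3.3125, 3.75, 4.1875, 4.625, 5.0625, 5.5.
v(2.4375) ≈ 1.69332, v(2.875) ≈ 1.77071, v(3.3125) ≈ 1.84253, v(3.75) ≈ 1.90954, v(4.1875) ≈ 1.97234, v(4.625) ≈ 2.03143, v(5.0625) ≈ 2.08722, v(5.5) ≈ 2.14007.
Sum = Δs · [v(2.4375) + v(2.875) + v(3.3125) + ...].
Sum ≈ 6.75813.

6.75813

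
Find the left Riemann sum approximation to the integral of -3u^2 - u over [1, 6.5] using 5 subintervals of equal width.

-226.49

Δu = (6.5 − 1)/5 = 1.1.
Left endpoints: 1, 2.1, 3.2, 4.3, 5.4.
f(1) = -4, f(2.1) = -15.33, f(3.2) = -33.92, f(4.3) = -59.77, f(5.4) = -92.88.
Sum = Δu · [f(1) + f(2.1) + f(3.2) + f(4.3) + f(5.4)].
Sum = -226.49.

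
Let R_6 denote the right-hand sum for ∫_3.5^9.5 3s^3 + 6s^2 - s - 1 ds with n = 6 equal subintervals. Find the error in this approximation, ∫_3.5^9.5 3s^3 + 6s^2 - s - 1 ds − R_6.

-1517.25

Exact integral: ∫_3.5^9.5 f(s) ds = 7580.25.
R_6 = 9097.5.
Error = 7580.25 − 9097.5 = -1517.25.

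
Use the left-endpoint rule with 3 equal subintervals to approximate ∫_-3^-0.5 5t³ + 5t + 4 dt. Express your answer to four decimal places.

-181.8403

Δt = (-0.5 − (-3))/3 = 5/6.
Left endpoints: -3, -13/6, -4/3.
f(-3) = -146, f(-13/6) = -12461/216, f(-4/3) = -392/27.
Sum = Δt · [f(-3) + f(-13/6) + f(-4/3)].
Sum ≈ -181.8403.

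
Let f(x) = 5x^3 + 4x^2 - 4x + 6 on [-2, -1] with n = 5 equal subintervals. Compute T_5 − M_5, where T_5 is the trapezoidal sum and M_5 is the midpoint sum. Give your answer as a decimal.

T_5 = 2.46.
M_5 = 2.645.
T_5 − M_5 = -0.185.

-0.185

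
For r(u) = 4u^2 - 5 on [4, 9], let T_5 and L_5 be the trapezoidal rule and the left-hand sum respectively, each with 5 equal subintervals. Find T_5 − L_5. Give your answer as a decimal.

T_5 = 865.
L_5 = 735.
T_5 − L_5 = 130.

130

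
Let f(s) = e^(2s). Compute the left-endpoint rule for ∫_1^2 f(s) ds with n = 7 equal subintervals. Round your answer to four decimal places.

Δs = (2 − 1)/7 = 1/7.
Left endpoints: 1, 8/7, 9/7, 10/7, 11/7, 12/7, 13/7.
f(1) ≈ 7.3891, f(8/7) ≈ 9.8327, f(9/7) ≈ 13.0845, f(10/7) ≈ 17.4117, f(11/7) ≈ 23.1700, f(12/7) ≈ 30.8326, f(13/7) ≈ 41.0293.
Sum = Δs · [f(1) + f(8/7) + f(9/7) + ...].
Sum ≈ 20.3928.

20.3928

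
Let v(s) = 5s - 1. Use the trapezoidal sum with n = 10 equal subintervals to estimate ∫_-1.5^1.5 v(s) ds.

-3

Δs = (1.5 − (-1.5))/10 = 0.3.
v(-1.5) = -8.5, v(-1.2) = -7, v(-0.9) = -5.5, v(-0.6) = -4, v(-0.3) = -2.5, v(0) = -1, v(0.3) = 0.5, v(0.6) = 2, v(0.9) = 3.5, v(1.2) = 5, v(1.5) = 6.5.
T_10 = (Δs/2)·[v(s_0) + 2v(s_1) + ... + 2v(s_{9}) + v(s_10)].
Sum = -3.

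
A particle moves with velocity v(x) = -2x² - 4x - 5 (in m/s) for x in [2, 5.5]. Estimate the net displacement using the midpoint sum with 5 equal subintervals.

-175.2975

Δx = (5.5 − 2)/5 = 0.7.
Midpoints: 2.35, 3.05, 3.75, 4.45, 5.15.
v(2.35) = -25.445, v(3.05) = -35.805, v(3.75) = -48.125, v(4.45) = -62.405, v(5.15) = -78.645.
Sum = Δx · [v(2.35) + v(3.05) + v(3.75) + v(4.45) + v(5.15)].
Sum = -175.2975.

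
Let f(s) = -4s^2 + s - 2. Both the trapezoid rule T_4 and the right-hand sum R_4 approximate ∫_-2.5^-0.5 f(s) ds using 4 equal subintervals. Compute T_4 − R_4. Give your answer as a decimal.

-6.5

T_4 = -28.
R_4 = -21.5.
T_4 − R_4 = -6.5.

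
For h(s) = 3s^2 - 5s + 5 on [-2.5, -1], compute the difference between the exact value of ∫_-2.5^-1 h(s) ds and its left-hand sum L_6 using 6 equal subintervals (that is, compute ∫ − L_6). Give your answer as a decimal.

-2.953125

Exact integral: ∫_-2.5^-1 h(s) ds = 35.25.
L_6 = 38.203125.
Error = 35.25 − 38.203125 = -2.953125.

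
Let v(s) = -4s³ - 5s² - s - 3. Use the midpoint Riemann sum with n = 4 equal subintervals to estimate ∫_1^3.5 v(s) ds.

-229.375

Δs = (3.5 − 1)/4 = 0.625.
Midpoints: 1.3125, 1.9375, 2.5625, 3.1875.
v(1.3125) = -22497/1024, v(1.9375) = -54067/1024, v(2.5625) = -108237/1024, v(3.1875) = -191007/1024.
Sum = Δs · [v(1.3125) + v(1.9375) + v(2.5625) + v(3.1875)].
Sum = -229.375.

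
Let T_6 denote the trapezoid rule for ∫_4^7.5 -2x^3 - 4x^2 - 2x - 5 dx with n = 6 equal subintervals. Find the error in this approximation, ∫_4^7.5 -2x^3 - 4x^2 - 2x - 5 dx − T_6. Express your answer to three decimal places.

7.642

Exact integral: ∫_4^7.5 f(x) dx ≈ -1988.94792.
T_6 ≈ -1996.58999.
Error ≈ -1988.94792 − (-1996.58999) ≈ 7.642.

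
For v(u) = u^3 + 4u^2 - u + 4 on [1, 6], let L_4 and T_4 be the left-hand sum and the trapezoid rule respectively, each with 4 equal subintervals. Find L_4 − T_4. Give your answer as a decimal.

L_4 = 413.046875.
T_4 = 631.796875.
L_4 − T_4 = -218.75.

-218.75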